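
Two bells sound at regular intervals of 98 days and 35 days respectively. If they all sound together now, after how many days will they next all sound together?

490 days

They coincide at every common multiple of the periods; the first is the LCM.
98 = 2 × 7^2
35 = 5 × 7
LCM(98, 35) = 2 × 5 × 7^2 = 490.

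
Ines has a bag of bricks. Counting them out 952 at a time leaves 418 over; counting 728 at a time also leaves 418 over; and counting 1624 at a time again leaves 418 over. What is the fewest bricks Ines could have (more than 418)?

359322

N − 418 must be a common multiple of 952, 728, and 1624.
952 = 2^3 × 7 × 17
728 = 2^3 × 7 × 13
1624 = 2^3 × 7 × 29
LCM(952, 728, 1624) = 2^3 × 7 × 13 × 17 × 29 = 358904.
Smallest N > 418 is LCM + 418 = 358904 + 418 = 359322.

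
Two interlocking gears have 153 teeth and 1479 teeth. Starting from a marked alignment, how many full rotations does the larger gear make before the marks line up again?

The first common completion time is the LCM of the periods.
153 = 3^2 × 17
1479 = 3 × 17 × 29
LCM(153, 1479) = 3^2 × 17 × 29 = 4437.
Rotations for period 1479: 4437 / 1479 = 3.

3 rotations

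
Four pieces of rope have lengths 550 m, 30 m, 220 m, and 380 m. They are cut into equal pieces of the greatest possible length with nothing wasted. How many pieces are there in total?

118

Piece length = gcd(550, 30, 220, 380).
550 = 2 × 5^2 × 11
30 = 2 × 3 × 5
220 = 2^2 × 5 × 11
380 = 2^2 × 5 × 19
gcd(550, 30, 220, 380) = 2 × 5 = 10.
Total pieces = 550/10 + 30/10 + 220/10 + 380/10 = 55 + 3 + 22 + 38 = 118.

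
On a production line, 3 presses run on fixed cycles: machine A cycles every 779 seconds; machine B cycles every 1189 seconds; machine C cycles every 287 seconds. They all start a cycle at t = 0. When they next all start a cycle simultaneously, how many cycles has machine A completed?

203 cycles

They are all back at their starting positions together after one LCM of the periods.
779 = 19 × 41
1189 = 29 × 41
287 = 7 × 41
LCM(779, 1189, 287) = 7 × 19 × 29 × 41 = 158137.
Cycles for period 779: 158137 / 779 = 203.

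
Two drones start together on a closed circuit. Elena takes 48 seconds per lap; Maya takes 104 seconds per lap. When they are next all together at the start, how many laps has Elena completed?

All finish a whole number of cycles simultaneously at t = LCM of the periods.
48 = 2^4 × 3
104 = 2^3 × 13
LCM(48, 104) = 2^4 × 3 × 13 = 624.
Laps for period 48: 624 / 48 = 13.

13 laps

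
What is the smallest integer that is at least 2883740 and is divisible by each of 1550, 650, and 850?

3082950

The integer must be a common multiple of 1550, 650, and 850, so a multiple of their LCM.
1550 = 2 × 5^2 × 31
650 = 2 × 5^2 × 13
850 = 2 × 5^2 × 17
LCM(1550, 650, 850) = 2 × 5^2 × 13 × 17 × 31 = 342550.
Smallest multiple of 342550 that is ≥ 2883740: ⌈2883740/342550⌉ × 342550 = 9 × 342550 = 3082950.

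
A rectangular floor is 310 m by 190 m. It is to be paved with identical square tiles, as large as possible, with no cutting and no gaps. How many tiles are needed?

Tile side = gcd(310, 190).
310 = 2 × 5 × 31
190 = 2 × 5 × 19
gcd(310, 190) = 2 × 5 = 10.
Tiles: (310/10) × (190/10) = 31 × 19 = 589.

589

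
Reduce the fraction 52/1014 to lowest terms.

2/39

52 = 2^2 × 13
1014 = 2 × 3 × 13^2
gcd(52, 1014) = 2 × 13 = 26.
Divide numerator and denominator by 26: 52/1014 = 2/39.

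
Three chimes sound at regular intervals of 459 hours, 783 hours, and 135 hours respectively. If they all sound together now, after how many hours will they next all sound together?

The first simultaneous occurrence is after LCM of the individual periods.
459 = 3^3 × 17
783 = 3^3 × 29
135 = 3^3 × 5
LCM(459, 783, 135) = 3^3 × 5 × 17 × 29 = 66555.

66555 hours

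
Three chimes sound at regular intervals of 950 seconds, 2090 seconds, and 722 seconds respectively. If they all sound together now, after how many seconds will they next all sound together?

198550 seconds

The first simultaneous occurrence is after LCM of the individual periods.
950 = 2 × 5^2 × 19
2090 = 2 × 5 × 11 × 19
722 = 2 × 19^2
LCM(950, 2090, 722) = 2 × 5^2 × 11 × 19^2 = 198550.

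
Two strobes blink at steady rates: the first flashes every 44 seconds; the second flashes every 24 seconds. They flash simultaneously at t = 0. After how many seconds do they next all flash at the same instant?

264 seconds

We need the least common multiple of the intervals.
44 = 2^2 × 11
24 = 2^3 × 3
LCM(44, 24) = 2^3 × 3 × 11 = 264.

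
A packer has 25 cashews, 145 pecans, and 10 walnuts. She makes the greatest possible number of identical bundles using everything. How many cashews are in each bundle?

5

Number of bundles = gcd(25, 145, 10).
25 = 5^2
145 = 5 × 29
10 = 2 × 5
gcd(25, 145, 10) = 5.
cashews per bundle = 25 / 5 = 5.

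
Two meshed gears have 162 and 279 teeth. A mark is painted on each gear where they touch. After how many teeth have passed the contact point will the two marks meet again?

We need the least common multiple of the intervals.
162 = 2 × 3^4
279 = 3^2 × 31
LCM(162, 279) = 2 × 3^4 × 31 = 5022.

5022 teeth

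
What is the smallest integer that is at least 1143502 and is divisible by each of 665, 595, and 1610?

The integer must be a common multiple of 665, 595, and 1610, so a multiple of their LCM.
665 = 5 × 7 × 19
595 = 5 × 7 × 17
1610 = 2 × 5 × 7 × 23
LCM(665, 595, 1610) = 2 × 5 × 7 × 17 × 19 × 23 = 520030.
Smallest multiple of 520030 that is ≥ 1143502: ⌈1143502/520030⌉ × 520030 = 3 × 520030 = 1560090.

1560090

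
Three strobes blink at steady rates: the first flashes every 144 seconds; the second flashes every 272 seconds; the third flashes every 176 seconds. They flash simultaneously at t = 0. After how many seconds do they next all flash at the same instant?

We need the least common multiple of the intervals.
144 = 2^4 × 3^2
272 = 2^4 × 17
176 = 2^4 × 11
LCM(144, 272, 176) = 2^4 × 3^2 × 11 × 17 = 26928.

26928 seconds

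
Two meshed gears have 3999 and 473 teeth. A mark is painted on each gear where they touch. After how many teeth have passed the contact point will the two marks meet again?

43989 teeth

They coincide at every common multiple of the periods; the first is the LCM.
3999 = 3 × 31 × 43
473 = 11 × 43
LCM(3999, 473) = 3 × 11 × 31 × 43 = 43989.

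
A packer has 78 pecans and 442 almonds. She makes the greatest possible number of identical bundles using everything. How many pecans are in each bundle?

Number of bundles = gcd(78, 442).
78 = 2 × 3 × 13
442 = 2 × 13 × 17
gcd(78, 442) = 2 × 13 = 26.
pecans per bundle = 78 / 26 = 3.

3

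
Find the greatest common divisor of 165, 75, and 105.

15

165 = 3 × 5 × 11
75 = 3 × 5^2
105 = 3 × 5 × 7
gcd(165, 75, 105) = 3 × 5 = 15.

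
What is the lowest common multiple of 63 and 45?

63 = 3^2 × 7
45 = 3^2 × 5
LCM(63, 45) = 3^2 × 5 × 7 = 315.

315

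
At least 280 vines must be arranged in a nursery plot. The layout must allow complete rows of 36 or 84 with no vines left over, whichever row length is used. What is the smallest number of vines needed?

The number of vines must be a common multiple of 36 and 84, so a multiple of their LCM.
36 = 2^2 × 3^2
84 = 2^2 × 3 × 7
LCM(36, 84) = 2^2 × 3^2 × 7 = 252.
Smallest multiple of 252 that is ≥ 280: ⌈280/252⌉ × 252 = 2 × 252 = 504.

504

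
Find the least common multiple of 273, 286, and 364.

12012

273 = 3 × 7 × 13
286 = 2 × 11 × 13
364 = 2^2 × 7 × 13
LCM(273, 286, 364) = 2^2 × 3 × 7 × 11 × 13 = 12012.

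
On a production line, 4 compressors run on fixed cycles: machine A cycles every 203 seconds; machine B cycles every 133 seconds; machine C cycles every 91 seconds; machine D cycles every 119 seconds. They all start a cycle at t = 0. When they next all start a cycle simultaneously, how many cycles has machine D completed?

They are all back at their starting positions together after one LCM of the periods.
203 = 7 × 29
133 = 7 × 19
91 = 7 × 13
119 = 7 × 17
LCM(203, 133, 91, 119) = 7 × 13 × 17 × 19 × 29 = 852397.
Cycles for period 119: 852397 / 119 = 7163.

7163 cycles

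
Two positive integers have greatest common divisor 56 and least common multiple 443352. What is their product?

24827712

For any two positive integers, gcd × lcm = product = 56 × 443352 = 24827712.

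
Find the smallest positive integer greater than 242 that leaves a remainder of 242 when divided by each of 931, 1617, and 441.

N − 242 must be a common multiple of 931, 1617, and 441.
931 = 7^2 × 19
1617 = 3 × 7^2 × 11
441 = 3^2 × 7^2
LCM(931, 1617, 441) = 3^2 × 7^2 × 11 × 19 = 92169.
Smallest N > 242 is LCM + 242 = 92169 + 242 = 92411.

92411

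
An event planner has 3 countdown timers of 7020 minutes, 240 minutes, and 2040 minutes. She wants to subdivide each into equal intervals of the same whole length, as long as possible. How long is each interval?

60 minutes

The interval must divide each timer length; the longest such is the gcd.
7020 = 2^2 × 3^3 × 5 × 13
240 = 2^4 × 3 × 5
2040 = 2^3 × 3 × 5 × 17
gcd(7020, 240, 2040) = 2^2 × 3 × 5 = 60.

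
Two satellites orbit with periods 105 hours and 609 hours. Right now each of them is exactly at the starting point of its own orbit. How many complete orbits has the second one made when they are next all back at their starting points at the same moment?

5 orbits

The first common completion time is the LCM of the periods.
105 = 3 × 5 × 7
609 = 3 × 7 × 29
LCM(105, 609) = 3 × 5 × 7 × 29 = 3045.
Orbits for period 609: 3045 / 609 = 5.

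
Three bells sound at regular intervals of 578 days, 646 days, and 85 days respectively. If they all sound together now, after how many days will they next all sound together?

The first simultaneous occurrence is after LCM of the individual periods.
578 = 2 × 17^2
646 = 2 × 17 × 19
85 = 5 × 17
LCM(578, 646, 85) = 2 × 5 × 17^2 × 19 = 54910.

54910 days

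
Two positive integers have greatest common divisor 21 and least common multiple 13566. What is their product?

For any two positive integers, gcd × lcm = product = 21 × 13566 = 284886.

284886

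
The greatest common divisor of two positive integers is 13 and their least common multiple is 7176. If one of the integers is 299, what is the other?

For two integers, gcd × lcm = product, so the other is (13 × 7176) / 299 = 93288 / 299 = 312.

312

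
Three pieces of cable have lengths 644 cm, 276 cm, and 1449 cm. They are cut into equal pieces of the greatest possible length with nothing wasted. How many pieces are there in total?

103

Piece length = gcd(644, 276, 1449).
644 = 2^2 × 7 × 23
276 = 2^2 × 3 × 23
1449 = 3^2 × 7 × 23
gcd(644, 276, 1449) = 23.
Total pieces = 644/23 + 276/23 + 1449/23 = 28 + 12 + 63 = 103.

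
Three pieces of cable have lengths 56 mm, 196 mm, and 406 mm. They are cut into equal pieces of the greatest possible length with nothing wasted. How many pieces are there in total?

47

Piece length = gcd(56, 196, 406).
56 = 2^3 × 7
196 = 2^2 × 7^2
406 = 2 × 7 × 29
gcd(56, 196, 406) = 2 × 7 = 14.
Total pieces = 56/14 + 196/14 + 406/14 = 4 + 14 + 29 = 47.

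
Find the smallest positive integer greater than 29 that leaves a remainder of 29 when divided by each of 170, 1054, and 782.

N − 29 must be a common multiple of 170, 1054, and 782.
170 = 2 × 5 × 17
1054 = 2 × 17 × 31
782 = 2 × 17 × 23
LCM(170, 1054, 782) = 2 × 5 × 17 × 23 × 31 = 121210.
Smallest N > 29 is LCM + 29 = 121210 + 29 = 121239.

121239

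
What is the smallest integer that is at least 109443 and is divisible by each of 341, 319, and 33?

118668

The integer must be a common multiple of 341, 319, and 33, so a multiple of their LCM.
341 = 11 × 31
319 = 11 × 29
33 = 3 × 11
LCM(341, 319, 33) = 3 × 11 × 29 × 31 = 29667.
Smallest multiple of 29667 that is ≥ 109443: ⌈109443/29667⌉ × 29667 = 4 × 29667 = 118668.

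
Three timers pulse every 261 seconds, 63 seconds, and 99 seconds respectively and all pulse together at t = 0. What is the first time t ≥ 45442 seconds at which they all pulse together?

60291 seconds

Joint pulses occur at multiples of LCM(261, 63, 99).
261 = 3^2 × 29
63 = 3^2 × 7
99 = 3^2 × 11
LCM(261, 63, 99) = 3^2 × 7 × 11 × 29 = 20097.
Smallest multiple of 20097 that is ≥ 45442: ⌈45442/20097⌉ × 20097 = 3 × 20097 = 60291.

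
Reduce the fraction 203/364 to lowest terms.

29/52

203 = 7 × 29
364 = 2^2 × 7 × 13
gcd(203, 364) = 7.
Divide numerator and denominator by 7: 203/364 = 29/52.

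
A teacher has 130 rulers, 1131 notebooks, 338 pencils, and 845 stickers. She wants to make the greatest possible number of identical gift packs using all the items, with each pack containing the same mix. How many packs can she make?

13 packs

The pack count must divide each quantity, so the greatest is gcd(130, 1131, 338, 845).
130 = 2 × 5 × 13
1131 = 3 × 13 × 29
338 = 2 × 13^2
845 = 5 × 13^2
gcd(130, 1131, 338, 845) = 13.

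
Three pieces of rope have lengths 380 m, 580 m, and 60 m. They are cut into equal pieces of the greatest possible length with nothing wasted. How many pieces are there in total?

Piece length = gcd(380, 580, 60).
380 = 2^2 × 5 × 19
580 = 2^2 × 5 × 29
60 = 2^2 × 3 × 5
gcd(380, 580, 60) = 2^2 × 5 = 20.
Total pieces = 380/20 + 580/20 + 60/20 = 19 + 29 + 3 = 51.

51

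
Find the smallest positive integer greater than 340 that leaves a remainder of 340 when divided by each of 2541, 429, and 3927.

561901

N − 340 must be a common multiple of 2541, 429, and 3927.
2541 = 3 × 7 × 11^2
429 = 3 × 11 × 13
3927 = 3 × 7 × 11 × 17
LCM(2541, 429, 3927) = 3 × 7 × 11^2 × 13 × 17 = 561561.
Smallest N > 340 is LCM + 340 = 561561 + 340 = 561901.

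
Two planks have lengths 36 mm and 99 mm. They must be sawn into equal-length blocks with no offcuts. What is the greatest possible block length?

The block length must divide every plank, so the greatest is gcd(36, 99).
36 = 2^2 × 3^2
99 = 3^2 × 11
gcd(36, 99) = 3^2 = 9.

9 mm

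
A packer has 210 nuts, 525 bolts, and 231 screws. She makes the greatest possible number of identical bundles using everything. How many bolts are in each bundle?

25

Number of bundles = gcd(210, 525, 231).
210 = 2 × 3 × 5 × 7
525 = 3 × 5^2 × 7
231 = 3 × 7 × 11
gcd(210, 525, 231) = 3 × 7 = 21.
bolts per bundle = 525 / 21 = 25.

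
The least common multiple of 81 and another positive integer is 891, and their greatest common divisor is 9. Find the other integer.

gcd × lcm = product of the two integers, so the other integer is (9 × 891) / 81 = 99.

99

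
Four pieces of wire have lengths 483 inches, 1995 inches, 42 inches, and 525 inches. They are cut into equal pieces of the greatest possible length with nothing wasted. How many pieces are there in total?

Piece length = gcd(483, 1995, 42, 525).
483 = 3 × 7 × 23
1995 = 3 × 5 × 7 × 19
42 = 2 × 3 × 7
525 = 3 × 5^2 × 7
gcd(483, 1995, 42, 525) = 3 × 7 = 21.
Total pieces = 483/21 + 1995/21 + 42/21 + 525/21 = 23 + 95 + 2 + 25 = 145.

145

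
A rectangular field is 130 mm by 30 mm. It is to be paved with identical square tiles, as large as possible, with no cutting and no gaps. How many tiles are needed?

Tile side = gcd(130, 30).
130 = 2 × 5 × 13
30 = 2 × 3 × 5
gcd(130, 30) = 2 × 5 = 10.
Tiles: (130/10) × (30/10) = 13 × 3 = 39.

39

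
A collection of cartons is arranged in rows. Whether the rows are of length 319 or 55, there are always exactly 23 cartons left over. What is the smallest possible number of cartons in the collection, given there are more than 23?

1618

N − 23 must be a common multiple of 319 and 55.
319 = 11 × 29
55 = 5 × 11
LCM(319, 55) = 5 × 11 × 29 = 1595.
Smallest N > 23 is LCM + 23 = 1595 + 23 = 1618.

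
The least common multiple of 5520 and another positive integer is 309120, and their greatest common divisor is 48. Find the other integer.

gcd × lcm = product of the two integers, so the other integer is (48 × 309120) / 5520 = 2688.

2688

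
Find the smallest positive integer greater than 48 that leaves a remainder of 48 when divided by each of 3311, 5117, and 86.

112622

N − 48 must be a common multiple of 3311, 5117, and 86.
3311 = 7 × 11 × 43
5117 = 7 × 17 × 43
86 = 2 × 43
LCM(3311, 5117, 86) = 2 × 7 × 11 × 17 × 43 = 112574.
Smallest N > 48 is LCM + 48 = 112574 + 48 = 112622.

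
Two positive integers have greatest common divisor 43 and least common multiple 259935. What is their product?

For any two positive integers, gcd × lcm = product = 43 × 259935 = 11177205.

11177205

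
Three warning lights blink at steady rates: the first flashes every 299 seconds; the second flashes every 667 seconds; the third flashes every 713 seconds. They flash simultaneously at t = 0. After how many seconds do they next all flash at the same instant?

The first simultaneous occurrence is after LCM of the individual periods.
299 = 13 × 23
667 = 23 × 29
713 = 23 × 31
LCM(299, 667, 713) = 13 × 23 × 29 × 31 = 268801.

268801 seconds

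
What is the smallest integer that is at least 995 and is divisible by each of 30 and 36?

The integer must be a common multiple of 30 and 36, so a multiple of their LCM.
30 = 2 × 3 × 5
36 = 2^2 × 3^2
LCM(30, 36) = 2^2 × 3^2 × 5 = 180.
Smallest multiple of 180 that is ≥ 995: ⌈995/180⌉ × 180 = 6 × 180 = 1080.

1080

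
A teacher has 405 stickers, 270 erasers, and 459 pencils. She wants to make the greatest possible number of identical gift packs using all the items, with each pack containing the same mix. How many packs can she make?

The pack count must divide each quantity, so the greatest is gcd(405, 270, 459).
405 = 3^4 × 5
270 = 2 × 3^3 × 5
459 = 3^3 × 17
gcd(405, 270, 459) = 3^3 = 27.

27 packs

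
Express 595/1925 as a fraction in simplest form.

595 = 5 × 7 × 17
1925 = 5^2 × 7 × 11
gcd(595, 1925) = 5 × 7 = 35.
Divide numerator and denominator by 35: 595/1925 = 17/55.

17/55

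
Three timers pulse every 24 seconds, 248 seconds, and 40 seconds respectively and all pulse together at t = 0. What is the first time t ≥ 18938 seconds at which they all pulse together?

Joint pulses occur at multiples of LCM(24, 248, 40).
24 = 2^3 × 3
248 = 2^3 × 31
40 = 2^3 × 5
LCM(24, 248, 40) = 2^3 × 3 × 5 × 31 = 3720.
Smallest multiple of 3720 that is ≥ 18938: ⌈18938/3720⌉ × 3720 = 6 × 3720 = 22320.

22320 seconds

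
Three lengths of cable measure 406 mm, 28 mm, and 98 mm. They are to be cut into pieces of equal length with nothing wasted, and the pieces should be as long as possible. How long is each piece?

The greatest length dividing all of 406, 28, and 98 is their gcd.
406 = 2 × 7 × 29
28 = 2^2 × 7
98 = 2 × 7^2
gcd(406, 28, 98) = 2 × 7 = 14.

14 mm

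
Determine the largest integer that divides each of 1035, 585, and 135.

1035 = 3^2 × 5 × 23
585 = 3^2 × 5 × 13
135 = 3^3 × 5
gcd(1035, 585, 135) = 3^2 × 5 = 45.

45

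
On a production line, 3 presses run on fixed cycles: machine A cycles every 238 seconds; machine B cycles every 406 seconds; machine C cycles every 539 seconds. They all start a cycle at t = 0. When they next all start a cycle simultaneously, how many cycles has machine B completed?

The first common completion time is the LCM of the periods.
238 = 2 × 7 × 17
406 = 2 × 7 × 29
539 = 7^2 × 11
LCM(238, 406, 539) = 2 × 7^2 × 11 × 17 × 29 = 531454.
Cycles for period 406: 531454 / 406 = 1309.

1309 cycles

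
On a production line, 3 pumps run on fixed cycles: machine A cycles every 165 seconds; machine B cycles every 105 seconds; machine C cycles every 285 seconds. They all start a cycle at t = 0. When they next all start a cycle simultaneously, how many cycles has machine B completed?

209 cycles

They are all back at their starting positions together after one LCM of the periods.
165 = 3 × 5 × 11
105 = 3 × 5 × 7
285 = 3 × 5 × 19
LCM(165, 105, 285) = 3 × 5 × 7 × 11 × 19 = 21945.
Cycles for period 105: 21945 / 105 = 209.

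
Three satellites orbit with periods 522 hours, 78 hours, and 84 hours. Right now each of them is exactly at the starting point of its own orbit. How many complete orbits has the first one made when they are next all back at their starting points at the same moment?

182 orbits

They are all back at their starting positions together after one LCM of the periods.
522 = 2 × 3^2 × 29
78 = 2 × 3 × 13
84 = 2^2 × 3 × 7
LCM(522, 78, 84) = 2^2 × 3^2 × 7 × 13 × 29 = 95004.
Orbits for period 522: 95004 / 522 = 182.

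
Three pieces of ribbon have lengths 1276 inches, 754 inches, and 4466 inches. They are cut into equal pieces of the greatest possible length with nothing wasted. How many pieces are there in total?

Piece length = gcd(1276, 754, 4466).
1276 = 2^2 × 11 × 29
754 = 2 × 13 × 29
4466 = 2 × 7 × 11 × 29
gcd(1276, 754, 4466) = 2 × 29 = 58.
Total pieces = 1276/58 + 754/58 + 4466/58 = 22 + 13 + 77 = 112.

112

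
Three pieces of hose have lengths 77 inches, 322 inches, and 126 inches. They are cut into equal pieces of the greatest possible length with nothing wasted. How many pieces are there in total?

75

Piece length = gcd(77, 322, 126).
77 = 7 × 11
322 = 2 × 7 × 23
126 = 2 × 3^2 × 7
gcd(77, 322, 126) = 7.
Total pieces = 77/7 + 322/7 + 126/7 = 11 + 46 + 18 = 75.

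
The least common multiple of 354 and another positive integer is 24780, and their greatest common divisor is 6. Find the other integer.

420

gcd × lcm = product of the two integers, so the other integer is (6 × 24780) / 354 = 420.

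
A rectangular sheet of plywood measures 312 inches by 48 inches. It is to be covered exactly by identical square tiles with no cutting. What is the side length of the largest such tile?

The tile side must divide both 312 and 48, so the largest is their gcd.
312 = 2^3 × 3 × 13
48 = 2^4 × 3
gcd(312, 48) = 2^3 × 3 = 24.

24 inches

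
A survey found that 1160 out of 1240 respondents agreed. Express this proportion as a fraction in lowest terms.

1160 = 2^3 × 5 × 29
1240 = 2^3 × 5 × 31
gcd(1160, 1240) = 2^3 × 5 = 40.
Divide numerator and denominator by 40: 1160/1240 = 29/31.

29/31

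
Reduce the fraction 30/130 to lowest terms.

30 = 2 × 3 × 5
130 = 2 × 5 × 13
gcd(30, 130) = 2 × 5 = 10.
Divide numerator and denominator by 10: 30/130 = 3/13.

3/13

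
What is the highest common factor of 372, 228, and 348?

372 = 2^2 × 3 × 31
228 = 2^2 × 3 × 19
348 = 2^2 × 3 × 29
gcd(372, 228, 348) = 2^2 × 3 = 12.

12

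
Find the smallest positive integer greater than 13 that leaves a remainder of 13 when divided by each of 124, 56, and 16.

N − 13 must be a common multiple of 124, 56, and 16.
124 = 2^2 × 31
56 = 2^3 × 7
16 = 2^4
LCM(124, 56, 16) = 2^4 × 7 × 31 = 3472.
Smallest N > 13 is LCM + 13 = 3472 + 13 = 3485.

3485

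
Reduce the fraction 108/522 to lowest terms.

6/29

108 = 2^2 × 3^3
522 = 2 × 3^2 × 29
gcd(108, 522) = 2 × 3^2 = 18.
Divide numerator and denominator by 18: 108/522 = 6/29.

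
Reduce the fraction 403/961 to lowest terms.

403 = 13 × 31
961 = 31^2
gcd(403, 961) = 31.
Divide numerator and denominator by 31: 403/961 = 13/31.

13/31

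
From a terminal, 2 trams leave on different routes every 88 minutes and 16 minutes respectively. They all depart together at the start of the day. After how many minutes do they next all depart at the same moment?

176 minutes

They coincide at every common multiple of the periods; the first is the LCM.
88 = 2^3 × 11
16 = 2^4
LCM(88, 16) = 2^4 × 11 = 176.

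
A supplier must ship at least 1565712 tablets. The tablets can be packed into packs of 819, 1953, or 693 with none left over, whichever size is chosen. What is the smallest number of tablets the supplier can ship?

The number of tablets must be a common multiple of 819, 1953, and 693, so a multiple of their LCM.
819 = 3^2 × 7 × 13
1953 = 3^2 × 7 × 31
693 = 3^2 × 7 × 11
LCM(819, 1953, 693) = 3^2 × 7 × 11 × 13 × 31 = 279279.
Smallest multiple of 279279 that is ≥ 1565712: ⌈1565712/279279⌉ × 279279 = 6 × 279279 = 1675674.

1675674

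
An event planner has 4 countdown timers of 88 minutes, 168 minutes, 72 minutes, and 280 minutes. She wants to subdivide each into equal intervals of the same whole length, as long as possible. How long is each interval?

8 minutes

The interval must divide each timer length; the longest such is the gcd.
88 = 2^3 × 11
168 = 2^3 × 3 × 7
72 = 2^3 × 3^2
280 = 2^3 × 5 × 7
gcd(88, 168, 72, 280) = 2^3 = 8.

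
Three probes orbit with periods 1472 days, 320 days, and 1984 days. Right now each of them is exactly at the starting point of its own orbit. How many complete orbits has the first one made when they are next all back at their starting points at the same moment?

All finish a whole number of cycles simultaneously at t = LCM of the periods.
1472 = 2^6 × 23
320 = 2^6 × 5
1984 = 2^6 × 31
LCM(1472, 320, 1984) = 2^6 × 5 × 23 × 31 = 228160.
Orbits for period 1472: 228160 / 1472 = 155.

155 orbits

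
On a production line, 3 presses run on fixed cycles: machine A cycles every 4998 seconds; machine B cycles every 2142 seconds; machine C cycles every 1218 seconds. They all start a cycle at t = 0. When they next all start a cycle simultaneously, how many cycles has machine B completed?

All finish a whole number of cycles simultaneously at t = LCM of the periods.
4998 = 2 × 3 × 7^2 × 17
2142 = 2 × 3^2 × 7 × 17
1218 = 2 × 3 × 7 × 29
LCM(4998, 2142, 1218) = 2 × 3^2 × 7^2 × 17 × 29 = 434826.
Cycles for period 2142: 434826 / 2142 = 203.

203 cycles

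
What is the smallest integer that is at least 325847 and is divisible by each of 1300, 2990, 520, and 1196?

358800

The integer must be a common multiple of 1300, 2990, 520, and 1196, so a multiple of their LCM.
1300 = 2^2 × 5^2 × 13
2990 = 2 × 5 × 13 × 23
520 = 2^3 × 5 × 13
1196 = 2^2 × 13 × 23
LCM(1300, 2990, 520, 1196) = 2^3 × 5^2 × 13 × 23 = 59800.
Smallest multiple of 59800 that is ≥ 325847: ⌈325847/59800⌉ × 59800 = 6 × 59800 = 358800.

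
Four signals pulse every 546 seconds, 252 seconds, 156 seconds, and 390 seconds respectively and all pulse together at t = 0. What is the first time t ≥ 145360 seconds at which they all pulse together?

Joint pulses occur at multiples of LCM(546, 252, 156, 390).
546 = 2 × 3 × 7 × 13
252 = 2^2 × 3^2 × 7
156 = 2^2 × 3 × 13
390 = 2 × 3 × 5 × 13
LCM(546, 252, 156, 390) = 2^2 × 3^2 × 5 × 7 × 13 = 16380.
Smallest multiple of 16380 that is ≥ 145360: ⌈145360/16380⌉ × 16380 = 9 × 16380 = 147420.

147420 seconds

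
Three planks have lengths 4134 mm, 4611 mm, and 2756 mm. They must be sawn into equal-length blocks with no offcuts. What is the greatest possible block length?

The block length must divide every plank, so the greatest is gcd(4134, 4611, 2756).
4134 = 2 × 3 × 13 × 53
4611 = 3 × 29 × 53
2756 = 2^2 × 13 × 53
gcd(4134, 4611, 2756) = 53.

53 mm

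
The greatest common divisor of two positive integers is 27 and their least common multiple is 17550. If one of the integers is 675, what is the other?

For two integers, gcd × lcm = product, so the other is (27 × 17550) / 675 = 473850 / 675 = 702.

702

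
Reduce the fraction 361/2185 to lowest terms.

361 = 19^2
2185 = 5 × 19 × 23
gcd(361, 2185) = 19.
Divide numerator and denominator by 19: 361/2185 = 19/115.

19/115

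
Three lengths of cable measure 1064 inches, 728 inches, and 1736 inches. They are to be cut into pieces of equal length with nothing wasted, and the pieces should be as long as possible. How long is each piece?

Each piece length must divide every original length, so the longest possible is gcd(1064, 728, 1736).
1064 = 2^3 × 7 × 19
728 = 2^3 × 7 × 13
1736 = 2^3 × 7 × 31
gcd(1064, 728, 1736) = 2^3 × 7 = 56.

56 inches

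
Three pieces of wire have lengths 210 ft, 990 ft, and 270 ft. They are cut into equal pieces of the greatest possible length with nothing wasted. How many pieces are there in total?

49

Piece length = gcd(210, 990, 270).
210 = 2 × 3 × 5 × 7
990 = 2 × 3^2 × 5 × 11
270 = 2 × 3^3 × 5
gcd(210, 990, 270) = 2 × 3 × 5 = 30.
Total pieces = 210/30 + 990/30 + 270/30 = 7 + 33 + 9 = 49.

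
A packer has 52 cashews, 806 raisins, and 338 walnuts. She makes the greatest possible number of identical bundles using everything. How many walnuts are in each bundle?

Number of bundles = gcd(52, 806, 338).
52 = 2^2 × 13
806 = 2 × 13 × 31
338 = 2 × 13^2
gcd(52, 806, 338) = 2 × 13 = 26.
walnuts per bundle = 338 / 26 = 13.

13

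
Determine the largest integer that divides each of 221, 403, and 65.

13

221 = 13 × 17
403 = 13 × 31
65 = 5 × 13
gcd(221, 403, 65) = 13.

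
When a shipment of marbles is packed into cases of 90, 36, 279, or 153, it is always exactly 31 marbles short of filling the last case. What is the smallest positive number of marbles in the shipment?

Being 31 short of a full case of size k means N ≡ −31 (mod k), i.e. N + 31 is a multiple of each size.
90 = 2 × 3^2 × 5
36 = 2^2 × 3^2
279 = 3^2 × 31
153 = 3^2 × 17
LCM(90, 36, 279, 153) = 2^2 × 3^2 × 5 × 17 × 31 = 94860.
Smallest positive N is 94860 − 31 = 94829.

94829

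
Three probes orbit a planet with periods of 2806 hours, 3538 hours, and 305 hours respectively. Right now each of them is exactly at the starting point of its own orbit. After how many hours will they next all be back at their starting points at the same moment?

They coincide at every common multiple of the periods; the first is the LCM.
2806 = 2 × 23 × 61
3538 = 2 × 29 × 61
305 = 5 × 61
LCM(2806, 3538, 305) = 2 × 5 × 23 × 29 × 61 = 406870.

406870 hours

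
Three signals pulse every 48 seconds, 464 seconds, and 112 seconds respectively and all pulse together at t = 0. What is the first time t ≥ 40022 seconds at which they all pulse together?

Joint pulses occur at multiples of LCM(48, 464, 112).
48 = 2^4 × 3
464 = 2^4 × 29
112 = 2^4 × 7
LCM(48, 464, 112) = 2^4 × 3 × 7 × 29 = 9744.
Smallest multiple of 9744 that is ≥ 40022: ⌈40022/9744⌉ × 9744 = 5 × 9744 = 48720.

48720 seconds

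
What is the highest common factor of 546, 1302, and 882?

546 = 2 × 3 × 7 × 13
1302 = 2 × 3 × 7 × 31
882 = 2 × 3^2 × 7^2
gcd(546, 1302, 882) = 2 × 3 × 7 = 42.

42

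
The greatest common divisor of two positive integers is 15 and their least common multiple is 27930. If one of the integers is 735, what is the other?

For two integers, gcd × lcm = product, so the other is (15 × 27930) / 735 = 418950 / 735 = 570.

570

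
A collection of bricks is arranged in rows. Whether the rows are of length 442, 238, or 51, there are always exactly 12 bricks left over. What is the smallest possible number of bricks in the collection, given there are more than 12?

9294

N − 12 must be a common multiple of 442, 238, and 51.
442 = 2 × 13 × 17
238 = 2 × 7 × 17
51 = 3 × 17
LCM(442, 238, 51) = 2 × 3 × 7 × 13 × 17 = 9282.
Smallest N > 12 is LCM + 12 = 9282 + 12 = 9294.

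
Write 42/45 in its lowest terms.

42 = 2 × 3 × 7
45 = 3^2 × 5
gcd(42, 45) = 3.
Divide numerator and denominator by 3: 42/45 = 14/15.

14/15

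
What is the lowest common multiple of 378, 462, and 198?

378 = 2 × 3^3 × 7
462 = 2 × 3 × 7 × 11
198 = 2 × 3^2 × 11
LCM(378, 462, 198) = 2 × 3^3 × 7 × 11 = 4158.

4158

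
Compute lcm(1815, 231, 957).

368445

1815 = 3 × 5 × 11^2
231 = 3 × 7 × 11
957 = 3 × 11 × 29
LCM(1815, 231, 957) = 3 × 5 × 7 × 11^2 × 29 = 368445.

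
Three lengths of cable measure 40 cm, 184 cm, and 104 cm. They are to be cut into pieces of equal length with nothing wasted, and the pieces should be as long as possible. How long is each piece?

Each piece length must divide every original length, so the longest possible is gcd(40, 184, 104).
40 = 2^3 × 5
184 = 2^3 × 23
104 = 2^3 × 13
gcd(40, 184, 104) = 2^3 = 8.

8 cm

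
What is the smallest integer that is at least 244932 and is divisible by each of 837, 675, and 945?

The integer must be a common multiple of 837, 675, and 945, so a multiple of their LCM.
837 = 3^3 × 31
675 = 3^3 × 5^2
945 = 3^3 × 5 × 7
LCM(837, 675, 945) = 3^3 × 5^2 × 7 × 31 = 146475.
Smallest multiple of 146475 that is ≥ 244932: ⌈244932/146475⌉ × 146475 = 2 × 146475 = 292950.

292950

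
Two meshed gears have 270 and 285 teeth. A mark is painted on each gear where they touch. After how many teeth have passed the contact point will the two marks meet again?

5130 teeth

We need the least common multiple of the intervals.
270 = 2 × 3^3 × 5
285 = 3 × 5 × 19
LCM(270, 285) = 2 × 3^3 × 5 × 19 = 5130.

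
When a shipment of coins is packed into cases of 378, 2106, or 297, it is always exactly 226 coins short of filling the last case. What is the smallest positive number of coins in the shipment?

161936

Being 226 short of a full case of size k means N ≡ −226 (mod k), i.e. N + 226 is a multiple of each size.
378 = 2 × 3^3 × 7
2106 = 2 × 3^4 × 13
297 = 3^3 × 11
LCM(378, 2106, 297) = 2 × 3^4 × 7 × 11 × 13 = 162162.
Smallest positive N is 162162 − 226 = 161936.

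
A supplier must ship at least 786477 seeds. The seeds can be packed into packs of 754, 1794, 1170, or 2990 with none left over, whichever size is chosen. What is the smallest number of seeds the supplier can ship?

The number of seeds must be a common multiple of 754, 1794, 1170, and 2990, so a multiple of their LCM.
754 = 2 × 13 × 29
1794 = 2 × 3 × 13 × 23
1170 = 2 × 3^2 × 5 × 13
2990 = 2 × 5 × 13 × 23
LCM(754, 1794, 1170, 2990) = 2 × 3^2 × 5 × 13 × 23 × 29 = 780390.
Smallest multiple of 780390 that is ≥ 786477: ⌈786477/780390⌉ × 780390 = 2 × 780390 = 1560780.

1560780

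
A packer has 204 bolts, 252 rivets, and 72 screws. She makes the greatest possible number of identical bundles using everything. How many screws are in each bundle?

Number of bundles = gcd(204, 252, 72).
204 = 2^2 × 3 × 17
252 = 2^2 × 3^2 × 7
72 = 2^3 × 3^2
gcd(204, 252, 72) = 2^2 × 3 = 12.
screws per bundle = 72 / 12 = 6.

6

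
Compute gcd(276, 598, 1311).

276 = 2^2 × 3 × 23
598 = 2 × 13 × 23
1311 = 3 × 19 × 23
gcd(276, 598, 1311) = 23.

23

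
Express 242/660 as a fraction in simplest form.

242 = 2 × 11^2
660 = 2^2 × 3 × 5 × 11
gcd(242, 660) = 2 × 11 = 22.
Divide numerator and denominator by 22: 242/660 = 11/30.

11/30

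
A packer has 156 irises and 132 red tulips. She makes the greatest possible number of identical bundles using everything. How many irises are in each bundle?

13

Number of bundles = gcd(156, 132).
156 = 2^2 × 3 × 13
132 = 2^2 × 3 × 11
gcd(156, 132) = 2^2 × 3 = 12.
irises per bundle = 156 / 12 = 13.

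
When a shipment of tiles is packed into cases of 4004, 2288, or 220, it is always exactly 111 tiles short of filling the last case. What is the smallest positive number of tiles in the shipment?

79969

Being 111 short of a full case of size k means N ≡ −111 (mod k), i.e. N + 111 is a multiple of each size.
4004 = 2^2 × 7 × 11 × 13
2288 = 2^4 × 11 × 13
220 = 2^2 × 5 × 11
LCM(4004, 2288, 220) = 2^4 × 5 × 7 × 11 × 13 = 80080.
Smallest positive N is 80080 − 111 = 79969.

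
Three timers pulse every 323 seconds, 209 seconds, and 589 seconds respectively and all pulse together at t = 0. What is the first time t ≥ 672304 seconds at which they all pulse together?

771001 seconds

Joint pulses occur at multiples of LCM(323, 209, 589).
323 = 17 × 19
209 = 11 × 19
589 = 19 × 31
LCM(323, 209, 589) = 11 × 17 × 19 × 31 = 110143.
Smallest multiple of 110143 that is ≥ 672304: ⌈672304/110143⌉ × 110143 = 7 × 110143 = 771001.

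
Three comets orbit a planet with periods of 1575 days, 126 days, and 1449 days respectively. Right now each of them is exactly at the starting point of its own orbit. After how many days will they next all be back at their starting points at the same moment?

They coincide at every common multiple of the periods; the first is the LCM.
1575 = 3^2 × 5^2 × 7
126 = 2 × 3^2 × 7
1449 = 3^2 × 7 × 23
LCM(1575, 126, 1449) = 2 × 3^2 × 5^2 × 7 × 23 = 72450.

72450 days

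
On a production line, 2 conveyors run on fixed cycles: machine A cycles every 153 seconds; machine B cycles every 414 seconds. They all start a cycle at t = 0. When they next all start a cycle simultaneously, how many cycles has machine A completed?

All finish a whole number of cycles simultaneously at t = LCM of the periods.
153 = 3^2 × 17
414 = 2 × 3^2 × 23
LCM(153, 414) = 2 × 3^2 × 17 × 23 = 7038.
Cycles for period 153: 7038 / 153 = 46.

46 cycles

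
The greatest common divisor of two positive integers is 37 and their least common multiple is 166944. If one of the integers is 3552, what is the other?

For two integers, gcd × lcm = product, so the other is (37 × 166944) / 3552 = 6176928 / 3552 = 1739.

1739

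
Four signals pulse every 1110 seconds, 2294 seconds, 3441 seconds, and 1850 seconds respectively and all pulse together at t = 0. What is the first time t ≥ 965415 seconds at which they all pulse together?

1032300 seconds

Joint pulses occur at multiples of LCM(1110, 2294, 3441, 1850).
1110 = 2 × 3 × 5 × 37
2294 = 2 × 31 × 37
3441 = 3 × 31 × 37
1850 = 2 × 5^2 × 37
LCM(1110, 2294, 3441, 1850) = 2 × 3 × 5^2 × 31 × 37 = 172050.
Smallest multiple of 172050 that is ≥ 965415: ⌈965415/172050⌉ × 172050 = 6 × 172050 = 1032300.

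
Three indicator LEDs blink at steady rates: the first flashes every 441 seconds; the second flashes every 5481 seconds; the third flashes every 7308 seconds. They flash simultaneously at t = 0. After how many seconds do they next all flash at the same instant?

We need the least common multiple of the intervals.
441 = 3^2 × 7^2
5481 = 3^3 × 7 × 29
7308 = 2^2 × 3^2 × 7 × 29
LCM(441, 5481, 7308) = 2^2 × 3^3 × 7^2 × 29 = 153468.

153468 seconds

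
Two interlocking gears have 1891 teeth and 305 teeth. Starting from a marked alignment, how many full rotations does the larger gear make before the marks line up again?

They are all back at their starting positions together after one LCM of the periods.
1891 = 31 × 61
305 = 5 × 61
LCM(1891, 305) = 5 × 31 × 61 = 9455.
Rotations for period 1891: 9455 / 1891 = 5.

5 rotations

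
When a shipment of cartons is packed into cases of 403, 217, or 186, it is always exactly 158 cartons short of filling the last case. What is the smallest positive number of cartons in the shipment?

16768

Being 158 short of a full case of size k means N ≡ −158 (mod k), i.e. N + 158 is a multiple of each size.
403 = 13 × 31
217 = 7 × 31
186 = 2 × 3 × 31
LCM(403, 217, 186) = 2 × 3 × 7 × 13 × 31 = 16926.
Smallest positive N is 16926 − 158 = 16768.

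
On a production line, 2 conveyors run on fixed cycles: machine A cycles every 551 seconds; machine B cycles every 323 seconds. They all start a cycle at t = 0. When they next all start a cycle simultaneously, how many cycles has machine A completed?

17 cycles

The first common completion time is the LCM of the periods.
551 = 19 × 29
323 = 17 × 19
LCM(551, 323) = 17 × 19 × 29 = 9367.
Cycles for period 551: 9367 / 551 = 17.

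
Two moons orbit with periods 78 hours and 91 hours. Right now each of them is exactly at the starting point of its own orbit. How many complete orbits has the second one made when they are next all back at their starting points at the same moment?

6 orbits

They are all back at their starting positions together after one LCM of the periods.
78 = 2 × 3 × 13
91 = 7 × 13
LCM(78, 91) = 2 × 3 × 7 × 13 = 546.
Orbits for period 91: 546 / 91 = 6.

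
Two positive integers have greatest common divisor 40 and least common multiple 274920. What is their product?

For any two positive integers, gcd × lcm = product = 40 × 274920 = 10996800.

10996800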